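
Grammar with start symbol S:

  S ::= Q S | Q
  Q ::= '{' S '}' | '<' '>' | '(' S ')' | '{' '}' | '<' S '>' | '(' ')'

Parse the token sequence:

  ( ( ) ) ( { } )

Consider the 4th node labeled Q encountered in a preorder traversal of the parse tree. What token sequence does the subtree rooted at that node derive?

[S [Q ( [S [Q ( )]] )] [S [Q ( [S [Q { }]] )]]]

{ }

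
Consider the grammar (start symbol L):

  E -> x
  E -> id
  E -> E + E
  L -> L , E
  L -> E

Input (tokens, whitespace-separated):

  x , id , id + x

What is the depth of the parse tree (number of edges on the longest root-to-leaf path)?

4

[L [L [L [E x]] , [E id]] , [E [E id] + [E x]]]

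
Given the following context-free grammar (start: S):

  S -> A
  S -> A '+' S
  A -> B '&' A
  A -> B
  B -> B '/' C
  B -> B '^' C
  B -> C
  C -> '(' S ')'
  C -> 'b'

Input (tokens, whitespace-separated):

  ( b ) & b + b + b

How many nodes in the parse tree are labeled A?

5

[S [A [B [C ( [S [A [B [C b]]]] )]] & [A [B [C b]]]] + [S [A [B [C b]]] + [S [A [B [C b]]]]]]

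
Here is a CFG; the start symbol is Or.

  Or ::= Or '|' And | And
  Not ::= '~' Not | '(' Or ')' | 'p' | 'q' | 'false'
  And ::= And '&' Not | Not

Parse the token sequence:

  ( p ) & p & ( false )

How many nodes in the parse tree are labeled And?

[Or [And [And [And [Not ( [Or [And [Not p]]] )]] & [Not p]] & [Not ( [Or [And [Not false]]] )]]]

5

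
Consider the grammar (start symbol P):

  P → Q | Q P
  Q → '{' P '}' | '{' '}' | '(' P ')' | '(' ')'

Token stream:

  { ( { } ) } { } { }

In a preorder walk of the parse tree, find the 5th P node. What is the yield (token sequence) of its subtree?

{ }

[P [Q { [P [Q ( [P [Q { }]] )]] }] [P [Q { }] [P [Q { }]]]]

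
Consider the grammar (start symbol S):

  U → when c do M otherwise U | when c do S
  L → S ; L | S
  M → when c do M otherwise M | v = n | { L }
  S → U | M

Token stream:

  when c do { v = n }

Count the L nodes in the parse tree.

1

[S [U when c do [S [M { [L [S [M v = n]]] }]]]]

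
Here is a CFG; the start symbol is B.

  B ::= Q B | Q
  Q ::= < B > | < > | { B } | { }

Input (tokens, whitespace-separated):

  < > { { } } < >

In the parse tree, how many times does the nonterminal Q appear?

[B [Q < >] [B [Q { [B [Q { }]] }] [B [Q < >]]]]

4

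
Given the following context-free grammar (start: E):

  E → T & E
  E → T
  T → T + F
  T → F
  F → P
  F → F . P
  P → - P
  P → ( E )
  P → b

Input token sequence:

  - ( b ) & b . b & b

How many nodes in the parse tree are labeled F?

[E [T [F [P - [P ( [E [T [F [P b]]]] )]]]] & [E [T [F [F [P b]] . [P b]]] & [E [T [F [P b]]]]]]

5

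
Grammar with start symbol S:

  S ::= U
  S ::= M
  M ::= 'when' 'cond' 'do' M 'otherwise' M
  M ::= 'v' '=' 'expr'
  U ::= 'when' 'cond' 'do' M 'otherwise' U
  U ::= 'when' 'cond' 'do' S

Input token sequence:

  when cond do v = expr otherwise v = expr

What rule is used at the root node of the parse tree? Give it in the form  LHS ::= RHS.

S ::= M

[S [M when cond do [M v = expr] otherwise [M v = expr]]]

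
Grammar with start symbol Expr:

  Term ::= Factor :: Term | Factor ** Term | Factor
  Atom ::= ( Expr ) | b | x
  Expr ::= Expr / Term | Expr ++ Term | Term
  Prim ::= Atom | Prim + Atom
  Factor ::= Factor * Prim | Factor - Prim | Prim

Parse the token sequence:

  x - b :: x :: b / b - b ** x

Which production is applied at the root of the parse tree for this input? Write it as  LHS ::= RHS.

Expr ::= Expr / Term

[Expr [Expr [Term [Factor [Factor [Prim [Atom x]]] - [Prim [Atom b]]] :: [Term [Factor [Prim [Atom x]]] :: [Term [Factor [Prim [Atom b]]]]]]] / [Term [Factor [Factor [Prim [Atom b]]] - [Prim [Atom b]]] ** [Term [Factor [Prim [Atom x]]]]]]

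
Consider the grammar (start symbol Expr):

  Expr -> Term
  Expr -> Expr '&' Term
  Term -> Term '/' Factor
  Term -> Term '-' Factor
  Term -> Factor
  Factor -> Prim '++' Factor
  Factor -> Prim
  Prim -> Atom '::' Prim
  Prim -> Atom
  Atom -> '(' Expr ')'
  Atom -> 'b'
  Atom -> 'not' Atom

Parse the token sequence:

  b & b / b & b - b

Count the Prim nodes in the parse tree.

[Expr [Expr [Expr [Term [Factor [Prim [Atom b]]]]] & [Term [Term [Factor [Prim [Atom b]]]] / [Factor [Prim [Atom b]]]]] & [Term [Term [Factor [Prim [Atom b]]]] - [Factor [Prim [Atom b]]]]]

5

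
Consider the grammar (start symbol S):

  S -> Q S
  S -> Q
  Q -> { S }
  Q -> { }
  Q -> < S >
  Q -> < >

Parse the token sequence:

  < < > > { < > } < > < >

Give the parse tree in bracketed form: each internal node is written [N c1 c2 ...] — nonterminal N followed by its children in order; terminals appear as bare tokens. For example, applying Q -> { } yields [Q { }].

[S [Q < [S [Q < >]] >] [S [Q { [S [Q < >]] }] [S [Q < >] [S [Q < >]]]]]

S
Q S
< S > S
< Q > S
< < > > S
< < > > Q S
< < > > { S } S
< < > > { Q } S
< < > > { < > } S
< < > > { < > } Q S
< < > > { < > } < > S
< < > > { < > } < > Q
< < > > { < > } < > < >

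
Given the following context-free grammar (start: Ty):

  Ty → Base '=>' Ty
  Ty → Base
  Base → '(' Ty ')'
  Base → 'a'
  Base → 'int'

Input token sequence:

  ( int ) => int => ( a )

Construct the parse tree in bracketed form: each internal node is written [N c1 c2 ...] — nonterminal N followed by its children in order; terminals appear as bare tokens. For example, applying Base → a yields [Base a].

[Ty [Base ( [Ty [Base int]] )] => [Ty [Base int] => [Ty [Base ( [Ty [Base a]] )]]]]

Ty
Base => Ty
( Ty ) => Ty
( Base ) => Ty
( int ) => Ty
( int ) => Base => Ty
( int ) => int => Ty
( int ) => int => Base
( int ) => int => ( Ty )
( int ) => int => ( Base )
( int ) => int => ( a )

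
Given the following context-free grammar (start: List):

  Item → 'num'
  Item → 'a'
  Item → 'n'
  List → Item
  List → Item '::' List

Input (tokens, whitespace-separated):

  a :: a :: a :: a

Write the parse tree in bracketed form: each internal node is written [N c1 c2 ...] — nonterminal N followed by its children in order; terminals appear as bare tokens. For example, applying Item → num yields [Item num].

[List [Item a] :: [List [Item a] :: [List [Item a] :: [List [Item a]]]]]

List
Item :: List
a :: List
a :: Item :: List
a :: a :: List
a :: a :: Item :: List
a :: a :: a :: List
a :: a :: a :: Item
a :: a :: a :: a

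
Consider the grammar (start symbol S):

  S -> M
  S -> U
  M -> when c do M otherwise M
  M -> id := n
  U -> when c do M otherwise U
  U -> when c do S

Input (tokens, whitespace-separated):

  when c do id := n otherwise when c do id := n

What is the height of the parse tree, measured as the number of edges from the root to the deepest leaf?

[S [U when c do [M id := n] otherwise [U when c do [S [M id := n]]]]]

5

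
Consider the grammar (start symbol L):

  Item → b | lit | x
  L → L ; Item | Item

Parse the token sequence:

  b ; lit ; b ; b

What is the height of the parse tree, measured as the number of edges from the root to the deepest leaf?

5

[L [L [L [L [Item b]] ; [Item lit]] ; [Item b]] ; [Item b]]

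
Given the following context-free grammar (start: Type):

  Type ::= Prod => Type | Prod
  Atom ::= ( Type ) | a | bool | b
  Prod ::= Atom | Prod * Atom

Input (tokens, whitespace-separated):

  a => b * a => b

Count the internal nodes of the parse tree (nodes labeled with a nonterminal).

11

[Type [Prod [Atom a]] => [Type [Prod [Prod [Atom b]] * [Atom a]] => [Type [Prod [Atom b]]]]]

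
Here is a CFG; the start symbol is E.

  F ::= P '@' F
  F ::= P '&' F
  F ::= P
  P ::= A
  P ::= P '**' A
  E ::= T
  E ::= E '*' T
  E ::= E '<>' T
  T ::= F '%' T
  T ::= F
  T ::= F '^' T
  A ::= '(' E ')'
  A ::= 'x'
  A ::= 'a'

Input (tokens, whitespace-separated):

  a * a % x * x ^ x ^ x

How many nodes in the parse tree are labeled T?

6

[E [E [E [T [F [P [A a]]]]] * [T [F [P [A a]]] % [T [F [P [A x]]]]]] * [T [F [P [A x]]] ^ [T [F [P [A x]]] ^ [T [F [P [A x]]]]]]]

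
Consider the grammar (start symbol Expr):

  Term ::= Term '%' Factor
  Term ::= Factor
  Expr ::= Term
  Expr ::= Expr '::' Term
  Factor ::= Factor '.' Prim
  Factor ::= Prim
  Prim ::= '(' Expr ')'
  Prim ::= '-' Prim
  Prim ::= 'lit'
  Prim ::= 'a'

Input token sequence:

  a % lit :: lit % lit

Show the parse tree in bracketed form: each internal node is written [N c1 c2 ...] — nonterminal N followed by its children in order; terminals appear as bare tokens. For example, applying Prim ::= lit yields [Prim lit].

[Expr [Expr [Term [Term [Factor [Prim a]]] % [Factor [Prim lit]]]] :: [Term [Term [Factor [Prim lit]]] % [Factor [Prim lit]]]]

Expr
Expr :: Term
Term :: Term
Term % Factor :: Term
Factor % Factor :: Term
Prim % Factor :: Term
a % Factor :: Term
a % Prim :: Term
a % lit :: Term
a % lit :: Term % Factor
a % lit :: Factor % Factor
a % lit :: Prim % Factor
a % lit :: lit % Factor
a % lit :: lit % Prim
a % lit :: lit % lit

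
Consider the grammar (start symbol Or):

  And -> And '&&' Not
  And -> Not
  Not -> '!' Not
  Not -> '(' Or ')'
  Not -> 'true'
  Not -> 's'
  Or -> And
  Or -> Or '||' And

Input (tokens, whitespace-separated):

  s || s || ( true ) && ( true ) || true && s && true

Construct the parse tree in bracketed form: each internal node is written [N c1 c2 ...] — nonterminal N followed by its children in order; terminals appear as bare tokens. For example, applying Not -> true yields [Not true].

[Or [Or [Or [Or [And [Not s]]] || [And [Not s]]] || [And [And [Not ( [Or [And [Not true]]] )]] && [Not ( [Or [And [Not true]]] )]]] || [And [And [And [Not true]] && [Not s]] && [Not true]]]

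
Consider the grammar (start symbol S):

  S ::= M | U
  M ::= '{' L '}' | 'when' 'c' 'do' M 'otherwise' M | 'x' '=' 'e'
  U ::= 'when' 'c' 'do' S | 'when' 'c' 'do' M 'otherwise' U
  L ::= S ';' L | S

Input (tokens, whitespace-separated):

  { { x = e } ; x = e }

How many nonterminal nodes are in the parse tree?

11

[S [M { [L [S [M { [L [S [M x = e]]] }]] ; [L [S [M x = e]]]] }]]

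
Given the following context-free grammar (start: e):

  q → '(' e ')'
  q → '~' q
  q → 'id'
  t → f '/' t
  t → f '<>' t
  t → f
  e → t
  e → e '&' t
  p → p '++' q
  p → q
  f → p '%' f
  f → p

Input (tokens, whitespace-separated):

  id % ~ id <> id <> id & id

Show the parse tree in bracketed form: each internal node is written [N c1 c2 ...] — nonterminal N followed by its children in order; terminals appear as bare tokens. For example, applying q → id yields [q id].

[e [e [t [f [p [q id]] % [f [p [q ~ [q id]]]]] <> [t [f [p [q id]]] <> [t [f [p [q id]]]]]]] & [t [f [p [q id]]]]]

e
e & t
t & t
f <> t & t
p % f <> t & t
q % f <> t & t
id % f <> t & t
id % p <> t & t
id % q <> t & t
id % ~ q <> t & t
id % ~ id <> t & t
id % ~ id <> f <> t & t
id % ~ id <> p <> t & t
id % ~ id <> q <> t & t
id % ~ id <> id <> t & t
id % ~ id <> id <> f & t
id % ~ id <> id <> p & t
id % ~ id <> id <> q & t
id % ~ id <> id <> id & t
id % ~ id <> id <> id & f
id % ~ id <> id <> id & p
id % ~ id <> id <> id & q
id % ~ id <> id <> id & id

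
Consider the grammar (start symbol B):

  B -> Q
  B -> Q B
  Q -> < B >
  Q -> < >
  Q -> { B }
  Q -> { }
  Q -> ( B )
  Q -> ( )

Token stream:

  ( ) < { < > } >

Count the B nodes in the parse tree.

[B [Q ( )] [B [Q < [B [Q { [B [Q < >]] }]] >]]]

4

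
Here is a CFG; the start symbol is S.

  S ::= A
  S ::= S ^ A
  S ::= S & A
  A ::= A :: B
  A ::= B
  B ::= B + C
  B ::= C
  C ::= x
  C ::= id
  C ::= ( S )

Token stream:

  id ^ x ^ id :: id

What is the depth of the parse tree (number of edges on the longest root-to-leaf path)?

[S [S [S [A [B [C id]]]] ^ [A [B [C x]]]] ^ [A [A [B [C id]]] :: [B [C id]]]]

6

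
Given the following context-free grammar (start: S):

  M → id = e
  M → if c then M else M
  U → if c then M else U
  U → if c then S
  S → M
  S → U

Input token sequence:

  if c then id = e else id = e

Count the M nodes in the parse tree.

3

[S [M if c then [M id = e] else [M id = e]]]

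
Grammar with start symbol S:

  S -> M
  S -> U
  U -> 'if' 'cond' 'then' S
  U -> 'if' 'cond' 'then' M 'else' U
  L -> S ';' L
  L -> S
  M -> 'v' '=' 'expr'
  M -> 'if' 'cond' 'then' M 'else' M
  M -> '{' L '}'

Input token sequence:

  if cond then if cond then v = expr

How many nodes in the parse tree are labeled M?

1

[S [U if cond then [S [U if cond then [S [M v = expr]]]]]]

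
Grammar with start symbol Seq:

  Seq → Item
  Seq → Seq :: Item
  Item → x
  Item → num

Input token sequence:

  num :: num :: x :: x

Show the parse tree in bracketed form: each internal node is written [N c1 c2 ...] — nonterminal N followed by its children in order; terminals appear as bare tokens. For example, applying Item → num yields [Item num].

[Seq [Seq [Seq [Seq [Item num]] :: [Item num]] :: [Item x]] :: [Item x]]

Seq
Seq :: Item
Seq :: Item :: Item
Seq :: Item :: Item :: Item
Item :: Item :: Item :: Item
num :: Item :: Item :: Item
num :: num :: Item :: Item
num :: num :: x :: Item
num :: num :: x :: x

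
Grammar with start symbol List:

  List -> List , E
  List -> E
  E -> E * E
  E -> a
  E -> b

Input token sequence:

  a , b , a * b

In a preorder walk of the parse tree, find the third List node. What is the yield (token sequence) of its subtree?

[List [List [List [E a]] , [E b]] , [E [E a] * [E b]]]

a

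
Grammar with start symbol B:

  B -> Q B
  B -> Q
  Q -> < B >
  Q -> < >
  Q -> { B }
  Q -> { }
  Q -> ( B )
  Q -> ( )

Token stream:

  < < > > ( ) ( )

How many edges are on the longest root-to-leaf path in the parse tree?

[B [Q < [B [Q < >]] >] [B [Q ( )] [B [Q ( )]]]]

4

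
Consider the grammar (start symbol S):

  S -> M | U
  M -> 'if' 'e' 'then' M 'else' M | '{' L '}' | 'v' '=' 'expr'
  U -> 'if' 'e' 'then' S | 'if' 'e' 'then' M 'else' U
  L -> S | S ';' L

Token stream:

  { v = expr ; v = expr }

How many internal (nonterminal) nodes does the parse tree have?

8

[S [M { [L [S [M v = expr]] ; [L [S [M v = expr]]]] }]]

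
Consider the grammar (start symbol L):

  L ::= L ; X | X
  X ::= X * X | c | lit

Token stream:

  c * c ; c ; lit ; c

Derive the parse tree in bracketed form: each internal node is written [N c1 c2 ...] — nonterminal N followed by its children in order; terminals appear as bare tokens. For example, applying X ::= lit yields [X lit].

[L [L [L [L [X [X c] * [X c]]] ; [X c]] ; [X lit]] ; [X c]]

L
L ; X
L ; X ; X
L ; X ; X ; X
X ; X ; X ; X
X * X ; X ; X ; X
c * X ; X ; X ; X
c * c ; X ; X ; X
c * c ; c ; X ; X
c * c ; c ; lit ; X
c * c ; c ; lit ; c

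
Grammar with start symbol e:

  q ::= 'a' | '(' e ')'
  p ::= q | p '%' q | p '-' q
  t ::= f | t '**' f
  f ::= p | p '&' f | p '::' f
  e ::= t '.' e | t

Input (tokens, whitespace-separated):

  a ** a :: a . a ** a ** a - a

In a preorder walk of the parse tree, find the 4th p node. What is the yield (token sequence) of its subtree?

[e [t [t [f [p [q a]]]] ** [f [p [q a]] :: [f [p [q a]]]]] . [e [t [t [t [f [p [q a]]]] ** [f [p [q a]]]] ** [f [p [p [q a]] - [q a]]]]]]

a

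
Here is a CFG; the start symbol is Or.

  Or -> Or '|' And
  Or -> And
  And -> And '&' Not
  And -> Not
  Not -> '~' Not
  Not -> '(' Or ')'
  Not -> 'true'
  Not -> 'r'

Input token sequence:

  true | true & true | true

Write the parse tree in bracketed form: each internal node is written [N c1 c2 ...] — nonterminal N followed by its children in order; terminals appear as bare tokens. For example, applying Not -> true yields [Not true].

[Or [Or [Or [And [Not true]]] | [And [And [Not true]] & [Not true]]] | [And [Not true]]]

Or
Or | And
Or | And | And
And | And | And
Not | And | And
true | And | And
true | And & Not | And
true | Not & Not | And
true | true & Not | And
true | true & true | And
true | true & true | Not
true | true & true | true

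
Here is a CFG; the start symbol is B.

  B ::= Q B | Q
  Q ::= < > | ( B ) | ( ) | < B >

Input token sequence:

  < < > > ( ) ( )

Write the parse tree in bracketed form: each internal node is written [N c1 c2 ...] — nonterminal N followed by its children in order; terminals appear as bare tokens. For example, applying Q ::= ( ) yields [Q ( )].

B
Q B
< B > B
< Q > B
< < > > B
< < > > Q B
< < > > ( ) B
< < > > ( ) Q
< < > > ( ) ( )

[B [Q < [B [Q < >]] >] [B [Q ( )] [B [Q ( )]]]]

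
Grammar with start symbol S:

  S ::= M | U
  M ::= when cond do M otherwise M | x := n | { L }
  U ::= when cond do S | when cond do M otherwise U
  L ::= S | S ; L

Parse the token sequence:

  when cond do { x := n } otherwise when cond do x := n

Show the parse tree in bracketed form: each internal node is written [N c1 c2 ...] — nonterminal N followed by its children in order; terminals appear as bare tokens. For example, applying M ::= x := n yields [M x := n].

S
U
when cond do M otherwise U
when cond do { L } otherwise U
when cond do { S } otherwise U
when cond do { M } otherwise U
when cond do { x := n } otherwise U
when cond do { x := n } otherwise when cond do S
when cond do { x := n } otherwise when cond do M
when cond do { x := n } otherwise when cond do x := n

[S [U when cond do [M { [L [S [M x := n]]] }] otherwise [U when cond do [S [M x := n]]]]]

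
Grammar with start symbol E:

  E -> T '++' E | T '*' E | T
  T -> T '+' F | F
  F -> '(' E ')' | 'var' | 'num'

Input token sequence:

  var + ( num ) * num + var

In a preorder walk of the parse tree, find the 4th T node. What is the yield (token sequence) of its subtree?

num + var

[E [T [T [F var]] + [F ( [E [T [F num]]] )]] * [E [T [T [F num]] + [F var]]]]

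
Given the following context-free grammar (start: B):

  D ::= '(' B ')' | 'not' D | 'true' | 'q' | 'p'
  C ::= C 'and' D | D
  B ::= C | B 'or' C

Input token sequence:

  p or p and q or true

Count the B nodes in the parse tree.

[B [B [B [C [D p]]] or [C [C [D p]] and [D q]]] or [C [D true]]]

3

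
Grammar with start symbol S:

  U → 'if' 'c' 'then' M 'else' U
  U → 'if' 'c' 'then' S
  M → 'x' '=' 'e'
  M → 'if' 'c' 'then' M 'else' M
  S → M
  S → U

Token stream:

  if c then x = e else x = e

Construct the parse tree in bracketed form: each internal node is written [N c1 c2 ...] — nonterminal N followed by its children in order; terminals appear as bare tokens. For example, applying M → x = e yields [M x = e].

[S [M if c then [M x = e] else [M x = e]]]

S
M
if c then M else M
if c then x = e else M
if c then x = e else x = e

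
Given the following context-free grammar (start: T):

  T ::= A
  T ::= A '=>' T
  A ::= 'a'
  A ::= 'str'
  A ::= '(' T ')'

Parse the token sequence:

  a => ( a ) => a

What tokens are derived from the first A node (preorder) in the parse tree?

a

[T [A a] => [T [A ( [T [A a]] )] => [T [A a]]]]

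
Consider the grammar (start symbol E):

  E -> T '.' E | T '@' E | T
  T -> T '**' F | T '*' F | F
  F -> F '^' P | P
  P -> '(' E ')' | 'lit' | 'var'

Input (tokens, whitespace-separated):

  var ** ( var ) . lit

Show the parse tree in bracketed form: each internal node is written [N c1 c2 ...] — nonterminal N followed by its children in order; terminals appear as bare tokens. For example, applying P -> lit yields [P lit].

E
T . E
T ** F . E
F ** F . E
P ** F . E
var ** F . E
var ** P . E
var ** ( E ) . E
var ** ( T ) . E
var ** ( F ) . E
var ** ( P ) . E
var ** ( var ) . E
var ** ( var ) . T
var ** ( var ) . F
var ** ( var ) . P
var ** ( var ) . lit

[E [T [T [F [P var]]] ** [F [P ( [E [T [F [P var]]]] )]]] . [E [T [F [P lit]]]]]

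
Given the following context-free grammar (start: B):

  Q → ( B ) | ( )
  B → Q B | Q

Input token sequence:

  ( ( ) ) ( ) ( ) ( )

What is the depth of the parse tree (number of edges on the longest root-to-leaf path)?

5

[B [Q ( [B [Q ( )]] )] [B [Q ( )] [B [Q ( )] [B [Q ( )]]]]]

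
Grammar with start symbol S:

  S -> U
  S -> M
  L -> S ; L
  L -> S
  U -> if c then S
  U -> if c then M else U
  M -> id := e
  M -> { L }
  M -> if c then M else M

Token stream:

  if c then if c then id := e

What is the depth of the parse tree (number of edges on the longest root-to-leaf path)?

[S [U if c then [S [U if c then [S [M id := e]]]]]]

6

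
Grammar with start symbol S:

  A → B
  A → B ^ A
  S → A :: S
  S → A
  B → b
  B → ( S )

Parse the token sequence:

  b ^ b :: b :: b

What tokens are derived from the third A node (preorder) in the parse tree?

b

[S [A [B b] ^ [A [B b]]] :: [S [A [B b]] :: [S [A [B b]]]]]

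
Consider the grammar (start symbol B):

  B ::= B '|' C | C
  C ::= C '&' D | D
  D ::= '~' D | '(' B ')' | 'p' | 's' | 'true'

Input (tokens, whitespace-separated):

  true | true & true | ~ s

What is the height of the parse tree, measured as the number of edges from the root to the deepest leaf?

5

[B [B [B [C [D true]]] | [C [C [D true]] & [D true]]] | [C [D ~ [D s]]]]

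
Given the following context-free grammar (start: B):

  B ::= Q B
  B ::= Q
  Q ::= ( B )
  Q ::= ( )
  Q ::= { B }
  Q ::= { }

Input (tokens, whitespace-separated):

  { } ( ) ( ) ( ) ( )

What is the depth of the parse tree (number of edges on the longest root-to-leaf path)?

[B [Q { }] [B [Q ( )] [B [Q ( )] [B [Q ( )] [B [Q ( )]]]]]]

6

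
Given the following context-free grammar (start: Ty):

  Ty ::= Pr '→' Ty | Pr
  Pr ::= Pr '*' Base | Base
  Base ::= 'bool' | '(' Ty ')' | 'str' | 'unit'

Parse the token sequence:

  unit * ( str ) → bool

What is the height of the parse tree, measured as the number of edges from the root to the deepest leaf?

[Ty [Pr [Pr [Base unit]] * [Base ( [Ty [Pr [Base str]]] )]] → [Ty [Pr [Base bool]]]]

6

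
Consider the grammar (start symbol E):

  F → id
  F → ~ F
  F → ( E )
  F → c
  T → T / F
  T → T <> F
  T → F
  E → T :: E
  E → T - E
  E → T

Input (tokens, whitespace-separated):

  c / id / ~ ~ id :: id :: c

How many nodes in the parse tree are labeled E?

[E [T [T [T [F c]] / [F id]] / [F ~ [F ~ [F id]]]] :: [E [T [F id]] :: [E [T [F c]]]]]

3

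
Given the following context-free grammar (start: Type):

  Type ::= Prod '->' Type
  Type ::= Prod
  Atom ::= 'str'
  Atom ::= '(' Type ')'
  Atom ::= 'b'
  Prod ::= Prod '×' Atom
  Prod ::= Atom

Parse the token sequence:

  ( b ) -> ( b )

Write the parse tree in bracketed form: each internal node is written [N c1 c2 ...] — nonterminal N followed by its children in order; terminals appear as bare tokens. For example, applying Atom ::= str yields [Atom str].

Type
Prod -> Type
Atom -> Type
( Type ) -> Type
( Prod ) -> Type
( Atom ) -> Type
( b ) -> Type
( b ) -> Prod
( b ) -> Atom
( b ) -> ( Type )
( b ) -> ( Prod )
( b ) -> ( Atom )
( b ) -> ( b )

[Type [Prod [Atom ( [Type [Prod [Atom b]]] )]] -> [Type [Prod [Atom ( [Type [Prod [Atom b]]] )]]]]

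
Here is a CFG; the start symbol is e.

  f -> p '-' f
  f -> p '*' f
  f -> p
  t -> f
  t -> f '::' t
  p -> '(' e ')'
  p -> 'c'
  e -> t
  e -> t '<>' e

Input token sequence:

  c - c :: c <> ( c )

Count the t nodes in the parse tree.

4

[e [t [f [p c] - [f [p c]]] :: [t [f [p c]]]] <> [e [t [f [p ( [e [t [f [p c]]]] )]]]]]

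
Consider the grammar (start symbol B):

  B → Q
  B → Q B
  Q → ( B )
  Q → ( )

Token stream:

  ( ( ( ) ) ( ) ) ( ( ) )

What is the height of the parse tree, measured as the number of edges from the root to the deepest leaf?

[B [Q ( [B [Q ( [B [Q ( )]] )] [B [Q ( )]]] )] [B [Q ( [B [Q ( )]] )]]]

6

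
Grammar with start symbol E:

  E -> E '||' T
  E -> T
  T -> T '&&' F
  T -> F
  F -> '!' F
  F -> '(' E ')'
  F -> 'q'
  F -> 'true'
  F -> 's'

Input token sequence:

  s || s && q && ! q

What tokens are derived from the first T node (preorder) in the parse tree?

s

[E [E [T [F s]]] || [T [T [T [F s]] && [F q]] && [F ! [F q]]]]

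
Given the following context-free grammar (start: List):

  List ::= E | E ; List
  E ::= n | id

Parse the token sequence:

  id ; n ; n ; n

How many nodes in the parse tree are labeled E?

[List [E id] ; [List [E n] ; [List [E n] ; [List [E n]]]]]

4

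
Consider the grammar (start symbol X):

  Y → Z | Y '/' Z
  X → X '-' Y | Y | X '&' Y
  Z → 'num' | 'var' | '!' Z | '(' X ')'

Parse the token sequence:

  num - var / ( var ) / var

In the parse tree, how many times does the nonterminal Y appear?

5

[X [X [Y [Z num]]] - [Y [Y [Y [Z var]] / [Z ( [X [Y [Z var]]] )]] / [Z var]]]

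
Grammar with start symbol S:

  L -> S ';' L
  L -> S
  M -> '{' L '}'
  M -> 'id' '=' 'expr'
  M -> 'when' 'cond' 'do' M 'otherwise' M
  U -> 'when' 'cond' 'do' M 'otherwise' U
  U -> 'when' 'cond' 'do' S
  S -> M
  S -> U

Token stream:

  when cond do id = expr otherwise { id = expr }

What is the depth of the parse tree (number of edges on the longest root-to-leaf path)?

6

[S [M when cond do [M id = expr] otherwise [M { [L [S [M id = expr]]] }]]]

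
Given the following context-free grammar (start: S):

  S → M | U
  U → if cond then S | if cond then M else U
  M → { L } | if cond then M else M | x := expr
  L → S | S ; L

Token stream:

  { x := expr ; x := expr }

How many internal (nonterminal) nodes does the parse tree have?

8

[S [M { [L [S [M x := expr]] ; [L [S [M x := expr]]]] }]]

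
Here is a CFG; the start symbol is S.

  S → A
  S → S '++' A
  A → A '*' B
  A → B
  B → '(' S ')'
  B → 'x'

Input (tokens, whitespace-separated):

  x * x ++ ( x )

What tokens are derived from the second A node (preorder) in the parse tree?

x

[S [S [A [A [B x]] * [B x]]] ++ [A [B ( [S [A [B x]]] )]]]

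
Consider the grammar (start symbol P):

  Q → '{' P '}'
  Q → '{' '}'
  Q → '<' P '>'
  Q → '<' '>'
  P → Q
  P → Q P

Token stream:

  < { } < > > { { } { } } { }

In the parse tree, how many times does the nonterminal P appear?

7

[P [Q < [P [Q { }] [P [Q < >]]] >] [P [Q { [P [Q { }] [P [Q { }]]] }] [P [Q { }]]]]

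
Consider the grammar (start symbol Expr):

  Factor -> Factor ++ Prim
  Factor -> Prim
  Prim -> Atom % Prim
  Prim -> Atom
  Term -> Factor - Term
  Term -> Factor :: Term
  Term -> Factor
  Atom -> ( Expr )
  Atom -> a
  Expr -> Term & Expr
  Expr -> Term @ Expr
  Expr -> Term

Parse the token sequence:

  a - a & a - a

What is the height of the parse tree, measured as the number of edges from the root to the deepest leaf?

7

[Expr [Term [Factor [Prim [Atom a]]] - [Term [Factor [Prim [Atom a]]]]] & [Expr [Term [Factor [Prim [Atom a]]] - [Term [Factor [Prim [Atom a]]]]]]]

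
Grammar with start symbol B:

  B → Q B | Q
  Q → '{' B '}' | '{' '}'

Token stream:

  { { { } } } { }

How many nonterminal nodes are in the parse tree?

[B [Q { [B [Q { [B [Q { }]] }]] }] [B [Q { }]]]

8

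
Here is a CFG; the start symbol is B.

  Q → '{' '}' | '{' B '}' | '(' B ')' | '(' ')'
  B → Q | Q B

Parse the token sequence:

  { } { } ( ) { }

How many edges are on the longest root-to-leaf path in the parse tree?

[B [Q { }] [B [Q { }] [B [Q ( )] [B [Q { }]]]]]

5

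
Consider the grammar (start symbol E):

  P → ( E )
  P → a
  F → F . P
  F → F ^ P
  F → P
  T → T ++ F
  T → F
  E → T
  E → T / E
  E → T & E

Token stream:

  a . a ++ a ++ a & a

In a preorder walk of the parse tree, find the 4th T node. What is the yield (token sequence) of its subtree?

[E [T [T [T [F [F [P a]] . [P a]]] ++ [F [P a]]] ++ [F [P a]]] & [E [T [F [P a]]]]]

a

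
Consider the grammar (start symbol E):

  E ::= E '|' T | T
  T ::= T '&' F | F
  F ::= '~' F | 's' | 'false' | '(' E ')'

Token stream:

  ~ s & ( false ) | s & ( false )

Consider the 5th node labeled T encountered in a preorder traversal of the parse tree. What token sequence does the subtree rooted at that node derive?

[E [E [T [T [F ~ [F s]]] & [F ( [E [T [F false]]] )]]] | [T [T [F s]] & [F ( [E [T [F false]]] )]]]

s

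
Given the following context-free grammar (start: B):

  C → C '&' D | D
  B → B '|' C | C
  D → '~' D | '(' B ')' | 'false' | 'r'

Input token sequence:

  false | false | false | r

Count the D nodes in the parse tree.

4

[B [B [B [B [C [D false]]] | [C [D false]]] | [C [D false]]] | [C [D r]]]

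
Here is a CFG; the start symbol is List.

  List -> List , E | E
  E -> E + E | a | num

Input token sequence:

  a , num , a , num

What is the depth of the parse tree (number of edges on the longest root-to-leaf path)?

5

[List [List [List [List [E a]] , [E num]] , [E a]] , [E num]]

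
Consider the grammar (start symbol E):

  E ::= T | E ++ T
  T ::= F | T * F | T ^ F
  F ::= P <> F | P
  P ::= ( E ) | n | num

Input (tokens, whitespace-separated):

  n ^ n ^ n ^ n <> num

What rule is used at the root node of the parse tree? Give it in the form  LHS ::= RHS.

[E [T [T [T [T [F [P n]]] ^ [F [P n]]] ^ [F [P n]]] ^ [F [P n] <> [F [P num]]]]]

E ::= T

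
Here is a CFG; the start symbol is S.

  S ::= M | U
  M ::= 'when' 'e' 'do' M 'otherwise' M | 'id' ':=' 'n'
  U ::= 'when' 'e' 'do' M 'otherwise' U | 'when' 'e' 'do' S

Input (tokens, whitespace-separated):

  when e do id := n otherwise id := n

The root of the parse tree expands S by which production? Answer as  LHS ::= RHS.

[S [M when e do [M id := n] otherwise [M id := n]]]

S ::= M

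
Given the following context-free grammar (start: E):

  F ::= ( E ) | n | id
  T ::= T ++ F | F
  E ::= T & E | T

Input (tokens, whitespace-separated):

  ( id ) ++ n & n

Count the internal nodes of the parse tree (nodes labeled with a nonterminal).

11

[E [T [T [F ( [E [T [F id]]] )]] ++ [F n]] & [E [T [F n]]]]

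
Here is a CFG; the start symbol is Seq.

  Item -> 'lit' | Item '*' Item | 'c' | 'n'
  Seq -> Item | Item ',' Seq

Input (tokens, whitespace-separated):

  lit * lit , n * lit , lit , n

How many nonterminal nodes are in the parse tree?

12

[Seq [Item [Item lit] * [Item lit]] , [Seq [Item [Item n] * [Item lit]] , [Seq [Item lit] , [Seq [Item n]]]]]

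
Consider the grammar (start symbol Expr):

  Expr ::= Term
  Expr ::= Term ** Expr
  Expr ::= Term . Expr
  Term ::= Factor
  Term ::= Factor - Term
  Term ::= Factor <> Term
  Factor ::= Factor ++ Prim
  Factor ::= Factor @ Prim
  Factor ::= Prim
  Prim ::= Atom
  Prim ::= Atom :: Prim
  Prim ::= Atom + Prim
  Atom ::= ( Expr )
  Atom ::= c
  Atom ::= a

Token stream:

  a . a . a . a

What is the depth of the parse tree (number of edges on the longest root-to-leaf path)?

8

[Expr [Term [Factor [Prim [Atom a]]]] . [Expr [Term [Factor [Prim [Atom a]]]] . [Expr [Term [Factor [Prim [Atom a]]]] . [Expr [Term [Factor [Prim [Atom a]]]]]]]]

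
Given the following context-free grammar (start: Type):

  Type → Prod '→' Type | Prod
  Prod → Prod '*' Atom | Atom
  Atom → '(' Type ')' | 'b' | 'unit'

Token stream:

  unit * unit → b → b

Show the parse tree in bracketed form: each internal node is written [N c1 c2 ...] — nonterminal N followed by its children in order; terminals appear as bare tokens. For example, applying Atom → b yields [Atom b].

Type
Prod → Type
Prod * Atom → Type
Atom * Atom → Type
unit * Atom → Type
unit * unit → Type
unit * unit → Prod → Type
unit * unit → Atom → Type
unit * unit → b → Type
unit * unit → b → Prod
unit * unit → b → Atom
unit * unit → b → b

[Type [Prod [Prod [Atom unit]] * [Atom unit]] → [Type [Prod [Atom b]] → [Type [Prod [Atom b]]]]]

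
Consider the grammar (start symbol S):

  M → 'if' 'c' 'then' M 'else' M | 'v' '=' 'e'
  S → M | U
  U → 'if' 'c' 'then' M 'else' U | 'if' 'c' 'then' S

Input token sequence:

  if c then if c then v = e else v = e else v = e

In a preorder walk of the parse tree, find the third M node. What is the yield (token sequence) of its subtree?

v = e

[S [M if c then [M if c then [M v = e] else [M v = e]] else [M v = e]]]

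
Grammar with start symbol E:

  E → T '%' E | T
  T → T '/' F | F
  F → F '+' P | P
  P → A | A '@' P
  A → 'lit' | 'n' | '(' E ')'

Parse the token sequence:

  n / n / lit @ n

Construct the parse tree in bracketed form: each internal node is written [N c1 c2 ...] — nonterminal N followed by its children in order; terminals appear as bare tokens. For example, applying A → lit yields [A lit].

[E [T [T [T [F [P [A n]]]] / [F [P [A n]]]] / [F [P [A lit] @ [P [A n]]]]]]

E
T
T / F
T / F / F
F / F / F
P / F / F
A / F / F
n / F / F
n / P / F
n / A / F
n / n / F
n / n / P
n / n / A @ P
n / n / lit @ P
n / n / lit @ A
n / n / lit @ n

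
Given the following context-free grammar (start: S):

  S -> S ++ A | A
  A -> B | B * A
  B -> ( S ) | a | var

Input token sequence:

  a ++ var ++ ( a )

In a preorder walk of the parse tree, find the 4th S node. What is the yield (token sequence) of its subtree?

[S [S [S [A [B a]]] ++ [A [B var]]] ++ [A [B ( [S [A [B a]]] )]]]

a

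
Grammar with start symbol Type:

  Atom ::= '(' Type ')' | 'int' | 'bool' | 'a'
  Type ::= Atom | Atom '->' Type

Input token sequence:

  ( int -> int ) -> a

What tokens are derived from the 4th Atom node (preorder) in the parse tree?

a

[Type [Atom ( [Type [Atom int] -> [Type [Atom int]]] )] -> [Type [Atom a]]]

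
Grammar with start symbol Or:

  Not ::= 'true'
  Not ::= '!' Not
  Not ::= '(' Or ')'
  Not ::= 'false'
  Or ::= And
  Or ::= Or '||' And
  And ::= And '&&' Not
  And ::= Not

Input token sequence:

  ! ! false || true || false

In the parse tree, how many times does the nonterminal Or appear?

[Or [Or [Or [And [Not ! [Not ! [Not false]]]]] || [And [Not true]]] || [And [Not false]]]

3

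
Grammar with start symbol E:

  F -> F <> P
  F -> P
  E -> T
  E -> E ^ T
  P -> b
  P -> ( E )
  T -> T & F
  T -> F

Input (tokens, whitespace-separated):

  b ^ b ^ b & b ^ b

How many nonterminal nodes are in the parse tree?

19

[E [E [E [E [T [F [P b]]]] ^ [T [F [P b]]]] ^ [T [T [F [P b]]] & [F [P b]]]] ^ [T [F [P b]]]]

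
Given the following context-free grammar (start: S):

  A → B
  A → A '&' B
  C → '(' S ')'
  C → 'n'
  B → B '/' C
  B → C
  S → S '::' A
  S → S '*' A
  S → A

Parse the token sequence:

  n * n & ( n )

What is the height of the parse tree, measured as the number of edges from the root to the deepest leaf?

8

[S [S [A [B [C n]]]] * [A [A [B [C n]]] & [B [C ( [S [A [B [C n]]]] )]]]]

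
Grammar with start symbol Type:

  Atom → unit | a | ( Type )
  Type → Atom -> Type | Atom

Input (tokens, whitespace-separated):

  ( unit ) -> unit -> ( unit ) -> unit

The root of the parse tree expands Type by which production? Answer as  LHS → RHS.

[Type [Atom ( [Type [Atom unit]] )] -> [Type [Atom unit] -> [Type [Atom ( [Type [Atom unit]] )] -> [Type [Atom unit]]]]]

Type → Atom -> Type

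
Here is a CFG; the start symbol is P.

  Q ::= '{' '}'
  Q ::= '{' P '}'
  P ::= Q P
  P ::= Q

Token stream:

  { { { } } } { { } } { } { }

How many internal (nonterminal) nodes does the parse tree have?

14

[P [Q { [P [Q { [P [Q { }]] }]] }] [P [Q { [P [Q { }]] }] [P [Q { }] [P [Q { }]]]]]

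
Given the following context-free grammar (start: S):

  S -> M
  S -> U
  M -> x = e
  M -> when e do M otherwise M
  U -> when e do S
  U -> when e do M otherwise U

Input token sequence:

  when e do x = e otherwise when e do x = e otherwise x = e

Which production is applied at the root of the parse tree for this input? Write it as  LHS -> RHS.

[S [M when e do [M x = e] otherwise [M when e do [M x = e] otherwise [M x = e]]]]

S -> M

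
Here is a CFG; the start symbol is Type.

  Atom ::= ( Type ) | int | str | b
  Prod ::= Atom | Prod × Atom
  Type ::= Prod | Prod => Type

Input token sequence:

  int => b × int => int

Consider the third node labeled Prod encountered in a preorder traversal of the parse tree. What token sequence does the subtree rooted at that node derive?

[Type [Prod [Atom int]] => [Type [Prod [Prod [Atom b]] × [Atom int]] => [Type [Prod [Atom int]]]]]

b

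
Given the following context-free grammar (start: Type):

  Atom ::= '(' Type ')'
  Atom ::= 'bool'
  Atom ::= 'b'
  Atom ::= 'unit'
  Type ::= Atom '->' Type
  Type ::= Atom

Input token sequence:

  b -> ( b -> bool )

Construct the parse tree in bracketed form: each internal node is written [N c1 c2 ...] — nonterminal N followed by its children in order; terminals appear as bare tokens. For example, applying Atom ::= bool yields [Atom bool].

[Type [Atom b] -> [Type [Atom ( [Type [Atom b] -> [Type [Atom bool]]] )]]]

Type
Atom -> Type
b -> Type
b -> Atom
b -> ( Type )
b -> ( Atom -> Type )
b -> ( b -> Type )
b -> ( b -> Atom )
b -> ( b -> bool )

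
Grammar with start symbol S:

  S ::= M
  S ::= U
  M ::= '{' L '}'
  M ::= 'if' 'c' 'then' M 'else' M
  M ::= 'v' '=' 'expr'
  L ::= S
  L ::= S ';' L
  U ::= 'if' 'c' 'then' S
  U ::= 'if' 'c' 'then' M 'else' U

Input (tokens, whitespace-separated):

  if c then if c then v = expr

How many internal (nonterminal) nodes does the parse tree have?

6

[S [U if c then [S [U if c then [S [M v = expr]]]]]]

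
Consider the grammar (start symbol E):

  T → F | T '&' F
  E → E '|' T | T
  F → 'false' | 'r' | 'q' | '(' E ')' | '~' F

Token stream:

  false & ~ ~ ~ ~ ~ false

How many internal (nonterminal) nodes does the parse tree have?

[E [T [T [F false]] & [F ~ [F ~ [F ~ [F ~ [F ~ [F false]]]]]]]]

10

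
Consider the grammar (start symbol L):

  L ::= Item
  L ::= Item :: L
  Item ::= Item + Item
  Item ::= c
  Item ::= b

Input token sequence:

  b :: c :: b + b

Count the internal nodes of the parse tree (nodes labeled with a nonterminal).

8

[L [Item b] :: [L [Item c] :: [L [Item [Item b] + [Item b]]]]]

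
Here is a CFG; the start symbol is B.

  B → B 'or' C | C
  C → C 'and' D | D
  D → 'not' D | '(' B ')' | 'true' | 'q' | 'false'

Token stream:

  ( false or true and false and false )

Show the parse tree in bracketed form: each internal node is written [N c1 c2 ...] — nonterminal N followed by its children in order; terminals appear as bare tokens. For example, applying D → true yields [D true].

[B [C [D ( [B [B [C [D false]]] or [C [C [C [D true]] and [D false]] and [D false]]] )]]]

B
C
D
( B )
( B or C )
( C or C )
( D or C )
( false or C )
( false or C and D )
( false or C and D and D )
( false or D and D and D )
( false or true and D and D )
( false or true and false and D )
( false or true and false and false )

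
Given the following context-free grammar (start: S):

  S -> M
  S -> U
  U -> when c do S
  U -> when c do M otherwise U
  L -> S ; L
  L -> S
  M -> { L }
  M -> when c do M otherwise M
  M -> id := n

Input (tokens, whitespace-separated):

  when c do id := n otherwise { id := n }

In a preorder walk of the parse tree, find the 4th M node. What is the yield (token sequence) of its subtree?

[S [M when c do [M id := n] otherwise [M { [L [S [M id := n]]] }]]]

id := n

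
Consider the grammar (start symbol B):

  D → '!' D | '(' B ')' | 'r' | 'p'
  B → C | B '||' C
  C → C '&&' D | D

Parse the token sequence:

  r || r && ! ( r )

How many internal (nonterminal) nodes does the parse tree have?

12

[B [B [C [D r]]] || [C [C [D r]] && [D ! [D ( [B [C [D r]]] )]]]]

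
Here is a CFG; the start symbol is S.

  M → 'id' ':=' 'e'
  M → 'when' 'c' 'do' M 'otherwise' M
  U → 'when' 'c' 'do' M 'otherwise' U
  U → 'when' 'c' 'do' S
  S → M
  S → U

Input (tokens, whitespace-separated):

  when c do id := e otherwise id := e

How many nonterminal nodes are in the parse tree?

4

[S [M when c do [M id := e] otherwise [M id := e]]]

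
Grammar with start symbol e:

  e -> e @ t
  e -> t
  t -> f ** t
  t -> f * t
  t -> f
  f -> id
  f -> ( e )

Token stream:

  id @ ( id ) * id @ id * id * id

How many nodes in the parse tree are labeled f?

[e [e [e [t [f id]]] @ [t [f ( [e [t [f id]]] )] * [t [f id]]]] @ [t [f id] * [t [f id] * [t [f id]]]]]

7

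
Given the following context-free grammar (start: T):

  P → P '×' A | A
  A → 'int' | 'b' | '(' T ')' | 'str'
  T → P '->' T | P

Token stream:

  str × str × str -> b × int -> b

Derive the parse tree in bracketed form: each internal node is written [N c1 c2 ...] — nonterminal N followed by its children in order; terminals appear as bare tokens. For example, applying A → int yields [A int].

[T [P [P [P [A str]] × [A str]] × [A str]] -> [T [P [P [A b]] × [A int]] -> [T [P [A b]]]]]

T
P -> T
P × A -> T
P × A × A -> T
A × A × A -> T
str × A × A -> T
str × str × A -> T
str × str × str -> T
str × str × str -> P -> T
str × str × str -> P × A -> T
str × str × str -> A × A -> T
str × str × str -> b × A -> T
str × str × str -> b × int -> T
str × str × str -> b × int -> P
str × str × str -> b × int -> A
str × str × str -> b × int -> b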